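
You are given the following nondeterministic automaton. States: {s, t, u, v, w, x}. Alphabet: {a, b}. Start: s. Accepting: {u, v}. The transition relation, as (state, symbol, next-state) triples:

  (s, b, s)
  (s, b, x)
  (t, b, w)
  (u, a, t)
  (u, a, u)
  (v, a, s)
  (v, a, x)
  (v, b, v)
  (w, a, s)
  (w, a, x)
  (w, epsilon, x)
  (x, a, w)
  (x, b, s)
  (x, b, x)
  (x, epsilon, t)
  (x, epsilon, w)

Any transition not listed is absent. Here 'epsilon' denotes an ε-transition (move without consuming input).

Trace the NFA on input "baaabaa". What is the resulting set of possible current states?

{s, t, w, x}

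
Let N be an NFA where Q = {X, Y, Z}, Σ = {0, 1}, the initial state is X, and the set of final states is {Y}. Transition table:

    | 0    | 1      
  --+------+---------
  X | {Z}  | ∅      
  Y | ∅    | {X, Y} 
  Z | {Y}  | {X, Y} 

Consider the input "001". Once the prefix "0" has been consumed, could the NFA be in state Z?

Start in {X}.
Read '0': X→{Z}; now {Z}.
State Z is in {Z}.

Yes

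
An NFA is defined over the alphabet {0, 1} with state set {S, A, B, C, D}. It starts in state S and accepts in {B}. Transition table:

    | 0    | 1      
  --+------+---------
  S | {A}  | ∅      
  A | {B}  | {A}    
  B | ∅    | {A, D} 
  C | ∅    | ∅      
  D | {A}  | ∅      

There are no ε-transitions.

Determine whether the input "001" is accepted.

No

Start in {S}.
Read '0': {S} → {A}.
Read '0': {A} → {B}.
Read '1': {B} → {A, D}.
The final set {A, D} contains no accepting state.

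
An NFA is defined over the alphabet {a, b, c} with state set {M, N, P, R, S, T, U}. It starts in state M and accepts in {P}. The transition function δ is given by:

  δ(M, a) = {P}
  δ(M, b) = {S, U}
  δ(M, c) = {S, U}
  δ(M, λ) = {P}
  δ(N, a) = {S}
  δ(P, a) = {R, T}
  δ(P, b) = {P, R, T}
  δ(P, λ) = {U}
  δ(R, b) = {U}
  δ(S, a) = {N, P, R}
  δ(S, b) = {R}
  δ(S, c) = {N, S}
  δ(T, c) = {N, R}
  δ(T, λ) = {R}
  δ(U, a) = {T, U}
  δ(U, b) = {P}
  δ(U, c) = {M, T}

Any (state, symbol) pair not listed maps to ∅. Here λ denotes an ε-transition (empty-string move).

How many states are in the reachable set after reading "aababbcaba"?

3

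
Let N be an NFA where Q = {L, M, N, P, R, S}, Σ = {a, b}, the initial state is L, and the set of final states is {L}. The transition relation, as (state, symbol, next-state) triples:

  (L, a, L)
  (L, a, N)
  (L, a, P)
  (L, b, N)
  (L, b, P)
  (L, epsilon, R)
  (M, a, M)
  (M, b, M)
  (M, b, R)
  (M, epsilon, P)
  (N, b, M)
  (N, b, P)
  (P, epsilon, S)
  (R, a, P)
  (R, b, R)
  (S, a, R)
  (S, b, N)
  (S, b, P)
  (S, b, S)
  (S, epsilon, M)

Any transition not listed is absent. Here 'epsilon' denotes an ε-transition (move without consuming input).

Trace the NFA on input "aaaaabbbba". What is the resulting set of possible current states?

Start: ε-closure({L}) = {L, R}.
Read 'a': {L, R} → {L, M, N, P, R, S}.
Read 'a': {L, M, N, P, R, S} → {L, M, N, P, R, S}.
Read 'a': {L, M, N, P, R, S} → {L, M, N, P, R, S}.
Read 'a': {L, M, N, P, R, S} → {L, M, N, P, R, S}.
Read 'a': {L, M, N, P, R, S} → {L, M, N, P, R, S}.
Read 'b': {L, M, N, P, R, S} → {M, N, P, R, S}.
Read 'b': {M, N, P, R, S} → {M, N, P, R, S}.
Read 'b': {M, N, P, R, S} → {M, N, P, R, S}.
Read 'b': {M, N, P, R, S} → {M, N, P, R, S}.
Read 'a': {M, N, P, R, S} → {M, P, R, S}.

{M, P, R, S}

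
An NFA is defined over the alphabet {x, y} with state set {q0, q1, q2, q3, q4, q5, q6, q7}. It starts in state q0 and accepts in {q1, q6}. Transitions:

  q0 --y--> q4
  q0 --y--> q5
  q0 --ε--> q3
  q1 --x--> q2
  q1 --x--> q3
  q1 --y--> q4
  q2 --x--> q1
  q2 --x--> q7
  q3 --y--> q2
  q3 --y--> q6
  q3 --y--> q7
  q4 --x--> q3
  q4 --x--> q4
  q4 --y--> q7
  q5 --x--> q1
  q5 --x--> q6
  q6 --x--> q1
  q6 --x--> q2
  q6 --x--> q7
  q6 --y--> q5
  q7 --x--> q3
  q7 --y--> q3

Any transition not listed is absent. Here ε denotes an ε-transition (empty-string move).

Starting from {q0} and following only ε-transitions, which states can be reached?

Begin with {q0}.
ε-move q0 → q3; add q3.

{q0, q3}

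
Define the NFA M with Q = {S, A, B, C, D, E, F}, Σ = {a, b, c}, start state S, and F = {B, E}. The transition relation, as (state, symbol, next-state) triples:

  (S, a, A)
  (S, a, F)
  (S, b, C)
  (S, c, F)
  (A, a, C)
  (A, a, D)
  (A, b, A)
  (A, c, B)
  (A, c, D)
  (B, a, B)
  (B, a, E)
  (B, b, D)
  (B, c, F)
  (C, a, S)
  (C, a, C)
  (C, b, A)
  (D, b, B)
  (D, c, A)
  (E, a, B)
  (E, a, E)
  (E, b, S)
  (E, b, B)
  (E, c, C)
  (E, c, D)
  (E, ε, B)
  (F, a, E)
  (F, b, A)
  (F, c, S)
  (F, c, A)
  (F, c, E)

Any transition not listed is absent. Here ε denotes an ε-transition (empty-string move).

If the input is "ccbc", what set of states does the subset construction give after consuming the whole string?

{A, B, D, F}

Start in {S}.
Read 'c': {S} → {F}.
Read 'c': {F} → {S, A, B, E}.
Read 'b': {S, A, B, E} → {S, A, B, C, D}.
Read 'c': {S, A, B, C, D} → {A, B, D, F}.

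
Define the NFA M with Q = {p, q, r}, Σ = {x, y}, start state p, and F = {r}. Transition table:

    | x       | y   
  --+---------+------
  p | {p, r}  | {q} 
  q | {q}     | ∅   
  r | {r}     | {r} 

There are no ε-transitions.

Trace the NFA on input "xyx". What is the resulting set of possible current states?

{q, r}

Start in {p}.
Read 'x': p→{p, r}; now {p, r}.
Read 'y': p→{q}, r→{r}; now {q, r}.
Read 'x': q→{q}, r→{r}; now {q, r}.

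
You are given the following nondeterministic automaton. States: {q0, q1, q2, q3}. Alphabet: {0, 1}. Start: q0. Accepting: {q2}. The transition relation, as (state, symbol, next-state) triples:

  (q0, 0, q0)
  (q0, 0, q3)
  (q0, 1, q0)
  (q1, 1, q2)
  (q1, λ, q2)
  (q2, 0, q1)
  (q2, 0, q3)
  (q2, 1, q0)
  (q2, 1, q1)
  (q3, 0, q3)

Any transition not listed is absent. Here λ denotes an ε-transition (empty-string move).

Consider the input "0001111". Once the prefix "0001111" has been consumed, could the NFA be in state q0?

Start in {q0}.
Read '0': {q0} → {q0, q3}.
Read '0': {q0, q3} → {q0, q3}.
Read '0': {q0, q3} → {q0, q3}.
Read '1': {q0, q3} → {q0}.
Read '1': {q0} → {q0}.
Read '1': {q0} → {q0}.
Read '1': {q0} → {q0}.
State q0 is in {q0}.

Yes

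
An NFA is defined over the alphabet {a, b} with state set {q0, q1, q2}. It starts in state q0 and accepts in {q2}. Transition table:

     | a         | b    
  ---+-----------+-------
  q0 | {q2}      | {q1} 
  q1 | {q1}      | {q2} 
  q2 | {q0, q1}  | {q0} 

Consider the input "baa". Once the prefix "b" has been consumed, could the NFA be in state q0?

No

Start in {q0}.
Read 'b': {q0} → {q1}.
State q0 is not in {q1}.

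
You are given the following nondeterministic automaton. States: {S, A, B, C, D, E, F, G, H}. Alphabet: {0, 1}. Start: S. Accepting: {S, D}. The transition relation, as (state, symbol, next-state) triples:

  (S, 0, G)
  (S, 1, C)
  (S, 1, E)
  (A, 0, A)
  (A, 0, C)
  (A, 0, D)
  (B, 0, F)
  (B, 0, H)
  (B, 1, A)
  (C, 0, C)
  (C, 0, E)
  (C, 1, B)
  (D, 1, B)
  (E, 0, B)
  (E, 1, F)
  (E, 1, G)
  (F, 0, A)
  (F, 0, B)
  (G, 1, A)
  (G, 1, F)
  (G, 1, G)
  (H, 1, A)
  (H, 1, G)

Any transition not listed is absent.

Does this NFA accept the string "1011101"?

Start in {S}.
Read '1': S→{C, E}; now {C, E}.
Read '0': C→{C, E}, E→{B}; now {B, C, E}.
Read '1': B→{A}, C→{B}, E→{F, G}; now {A, B, F, G}.
Read '1': A→∅, B→{A}, F→∅, G→{A, F, G}; now {A, F, G}.
Read '1': A→∅, F→∅, G→{A, F, G}; now {A, F, G}.
Read '0': A→{A, C, D}, F→{A, B}, G→∅; now {A, B, C, D}.
Read '1': A→∅, B→{A}, C→{B}, D→{B}; now {A, B}.
The final set {A, B} contains no accepting state.

No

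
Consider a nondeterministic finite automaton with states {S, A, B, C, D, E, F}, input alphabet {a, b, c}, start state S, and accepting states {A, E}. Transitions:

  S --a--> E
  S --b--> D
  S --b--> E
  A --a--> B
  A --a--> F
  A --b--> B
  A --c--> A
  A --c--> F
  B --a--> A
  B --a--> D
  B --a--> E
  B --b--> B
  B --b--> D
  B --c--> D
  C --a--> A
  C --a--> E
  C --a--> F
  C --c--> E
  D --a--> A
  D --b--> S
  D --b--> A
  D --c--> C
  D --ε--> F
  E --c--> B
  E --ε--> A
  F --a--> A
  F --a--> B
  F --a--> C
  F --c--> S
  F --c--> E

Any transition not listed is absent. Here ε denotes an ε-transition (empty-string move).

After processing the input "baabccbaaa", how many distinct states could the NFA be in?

Start in {S}.
Read 'b': {S} → {A, D, E, F}.
Read 'a': {A, D, E, F} → {A, B, C, F}.
Read 'a': {A, B, C, F} → {A, B, C, D, E, F}.
Read 'b': {A, B, C, D, E, F} → {S, A, B, D, F}.
Read 'c': {S, A, B, D, F} → {S, A, C, D, E, F}.
Read 'c': {S, A, C, D, E, F} → {S, A, B, C, E, F}.
Read 'b': {S, A, B, C, E, F} → {A, B, D, E, F}.
Read 'a': {A, B, D, E, F} → {A, B, C, D, E, F}.
Read 'a': {A, B, C, D, E, F} → {A, B, C, D, E, F}.
Read 'a': {A, B, C, D, E, F} → {A, B, C, D, E, F}.
That set has 6 states.

6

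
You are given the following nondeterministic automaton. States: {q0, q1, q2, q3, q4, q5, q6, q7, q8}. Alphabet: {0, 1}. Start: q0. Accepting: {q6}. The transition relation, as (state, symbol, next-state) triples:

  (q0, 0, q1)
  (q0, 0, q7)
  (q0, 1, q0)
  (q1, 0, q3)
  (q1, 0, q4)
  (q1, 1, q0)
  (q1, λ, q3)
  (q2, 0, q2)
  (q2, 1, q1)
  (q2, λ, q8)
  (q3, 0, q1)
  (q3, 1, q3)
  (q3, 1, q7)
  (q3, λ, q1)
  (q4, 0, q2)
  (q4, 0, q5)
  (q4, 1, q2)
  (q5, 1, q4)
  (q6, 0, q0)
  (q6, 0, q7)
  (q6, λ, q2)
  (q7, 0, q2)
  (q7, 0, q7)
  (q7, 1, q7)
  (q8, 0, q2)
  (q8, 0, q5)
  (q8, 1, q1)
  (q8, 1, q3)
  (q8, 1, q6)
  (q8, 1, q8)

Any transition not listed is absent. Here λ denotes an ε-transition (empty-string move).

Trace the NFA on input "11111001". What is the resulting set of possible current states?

Start in {q0}.
Read '1': {q0} → {q0}.
Read '1': {q0} → {q0}.
Read '1': {q0} → {q0}.
Read '1': {q0} → {q0}.
Read '1': {q0} → {q0}.
Read '0': {q0} → {q1, q3, q7}.
Read '0': {q1, q3, q7} → {q1, q2, q3, q4, q7, q8}.
Read '1': {q1, q2, q3, q4, q7, q8} → {q0, q1, q2, q3, q6, q7, q8}.

{q0, q1, q2, q3, q6, q7, q8}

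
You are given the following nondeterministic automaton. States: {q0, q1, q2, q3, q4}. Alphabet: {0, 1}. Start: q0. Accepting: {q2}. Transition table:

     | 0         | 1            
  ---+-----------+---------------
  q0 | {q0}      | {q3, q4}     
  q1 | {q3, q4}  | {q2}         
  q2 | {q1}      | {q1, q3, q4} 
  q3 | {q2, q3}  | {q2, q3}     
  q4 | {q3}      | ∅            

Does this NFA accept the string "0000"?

Start in {q0}.
Read '0': q0→{q0}; now {q0}.
Read '0': q0→{q0}; now {q0}.
Read '0': q0→{q0}; now {q0}.
Read '0': q0→{q0}; now {q0}.
The final set {q0} contains no accepting state.

No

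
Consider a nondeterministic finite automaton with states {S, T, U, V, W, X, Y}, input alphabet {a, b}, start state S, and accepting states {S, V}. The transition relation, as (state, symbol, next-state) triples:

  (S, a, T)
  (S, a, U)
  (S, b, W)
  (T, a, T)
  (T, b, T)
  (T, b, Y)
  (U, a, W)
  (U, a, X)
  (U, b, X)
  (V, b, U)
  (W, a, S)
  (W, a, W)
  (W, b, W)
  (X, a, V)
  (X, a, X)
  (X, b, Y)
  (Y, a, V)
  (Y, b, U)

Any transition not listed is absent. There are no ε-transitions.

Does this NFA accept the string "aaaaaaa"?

Yes

Start in {S}.
Read 'a': S→{T, U}; now {T, U}.
Read 'a': T→{T}, U→{W, X}; now {T, W, X}.
Read 'a': T→{T}, W→{S, W}, X→{V, X}; now {S, T, V, W, X}.
Read 'a': S→{T, U}, T→{T}, V→∅, W→{S, W}, X→{V, X}; now {S, T, U, V, W, X}.
Read 'a': S→{T, U}, T→{T}, U→{W, X}, V→∅, W→{S, W}, X→{V, X}; now {S, T, U, V, W, X}.
Read 'a': S→{T, U}, T→{T}, U→{W, X}, V→∅, W→{S, W}, X→{V, X}; now {S, T, U, V, W, X}.
Read 'a': S→{T, U}, T→{T}, U→{W, X}, V→∅, W→{S, W}, X→{V, X}; now {S, T, U, V, W, X}.
The final set {S, T, U, V, W, X} contains the accepting states S, V.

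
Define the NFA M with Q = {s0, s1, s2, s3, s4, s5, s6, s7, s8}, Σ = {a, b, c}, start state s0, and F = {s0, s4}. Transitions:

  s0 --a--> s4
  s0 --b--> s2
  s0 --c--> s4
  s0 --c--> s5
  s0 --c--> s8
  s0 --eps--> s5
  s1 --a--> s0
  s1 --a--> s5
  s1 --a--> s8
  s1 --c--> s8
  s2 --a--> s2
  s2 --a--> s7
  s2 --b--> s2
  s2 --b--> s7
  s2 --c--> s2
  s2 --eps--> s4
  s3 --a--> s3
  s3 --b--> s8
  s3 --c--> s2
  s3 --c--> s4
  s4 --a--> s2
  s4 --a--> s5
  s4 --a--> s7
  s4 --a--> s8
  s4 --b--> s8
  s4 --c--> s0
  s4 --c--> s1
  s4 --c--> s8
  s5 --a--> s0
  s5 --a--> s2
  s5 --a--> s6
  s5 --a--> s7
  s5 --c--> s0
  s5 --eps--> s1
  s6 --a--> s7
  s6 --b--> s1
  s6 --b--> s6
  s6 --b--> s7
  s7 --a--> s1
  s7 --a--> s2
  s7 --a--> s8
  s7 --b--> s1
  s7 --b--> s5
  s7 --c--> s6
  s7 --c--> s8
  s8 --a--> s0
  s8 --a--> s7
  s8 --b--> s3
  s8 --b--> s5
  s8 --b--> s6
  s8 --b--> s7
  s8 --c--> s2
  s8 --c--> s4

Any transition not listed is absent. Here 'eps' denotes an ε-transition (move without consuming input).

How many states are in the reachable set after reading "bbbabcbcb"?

8

Start: ε-closure({s0}) = {s0, s1, s5}.
Read 'b': s0→{s2}, s1→∅, s5→∅; union {s2}; ε-closure = {s2, s4}.
Read 'b': s2→{s2, s7}, s4→{s8}; union {s2, s7, s8}; ε-closure = {s2, s4, s7, s8}.
Read 'b': s2→{s2, s7}, s4→{s8}, s7→{s1, s5}, s8→{s3, s5, s6, s7}; union {s1, s2, s3, s5, s6, s7, s8}; ε-closure = {s1, s2, s3, s4, s5, s6, s7, s8}.
Read 'a': s1→{s0, s5, s8}, s2→{s2, s7}, s3→{s3}, s4→{s2, s5, s7, s8}, s5→{s0, s2, s6, s7}, s6→{s7}, s7→{s1, s2, s8}, s8→{s0, s7}; union {s0, s1, s2, s3, s5, s6, s7, s8}; ε-closure = {s0, s1, s2, s3, s4, s5, s6, s7, s8}.
Read 'b': s0→{s2}, s1→∅, s2→{s2, s7}, s3→{s8}, s4→{s8}, s5→∅, s6→{s1, s6, s7}, s7→{s1, s5}, s8→{s3, s5, s6, s7}; union {s1, s2, s3, s5, s6, s7, s8}; ε-closure = {s1, s2, s3, s4, s5, s6, s7, s8}.
Read 'c': s1→{s8}, s2→{s2}, s3→{s2, s4}, s4→{s0, s1, s8}, s5→{s0}, s6→∅, s7→{s6, s8}, s8→{s2, s4}; union {s0, s1, s2, s4, s6, s8}; ε-closure = {s0, s1, s2, s4, s5, s6, s8}.
Read 'b': s0→{s2}, s1→∅, s2→{s2, s7}, s4→{s8}, s5→∅, s6→{s1, s6, s7}, s8→{s3, s5, s6, s7}; union {s1, s2, s3, s5, s6, s7, s8}; ε-closure = {s1, s2, s3, s4, s5, s6, s7, s8}.
Read 'c': s1→{s8}, s2→{s2}, s3→{s2, s4}, s4→{s0, s1, s8}, s5→{s0}, s6→∅, s7→{s6, s8}, s8→{s2, s4}; union {s0, s1, s2, s4, s6, s8}; ε-closure = {s0, s1, s2, s4, s5, s6, s8}.
Read 'b': s0→{s2}, s1→∅, s2→{s2, s7}, s4→{s8}, s5→∅, s6→{s1, s6, s7}, s8→{s3, s5, s6, s7}; union {s1, s2, s3, s5, s6, s7, s8}; ε-closure = {s1, s2, s3, s4, s5, s6, s7, s8}.
That set has 8 states.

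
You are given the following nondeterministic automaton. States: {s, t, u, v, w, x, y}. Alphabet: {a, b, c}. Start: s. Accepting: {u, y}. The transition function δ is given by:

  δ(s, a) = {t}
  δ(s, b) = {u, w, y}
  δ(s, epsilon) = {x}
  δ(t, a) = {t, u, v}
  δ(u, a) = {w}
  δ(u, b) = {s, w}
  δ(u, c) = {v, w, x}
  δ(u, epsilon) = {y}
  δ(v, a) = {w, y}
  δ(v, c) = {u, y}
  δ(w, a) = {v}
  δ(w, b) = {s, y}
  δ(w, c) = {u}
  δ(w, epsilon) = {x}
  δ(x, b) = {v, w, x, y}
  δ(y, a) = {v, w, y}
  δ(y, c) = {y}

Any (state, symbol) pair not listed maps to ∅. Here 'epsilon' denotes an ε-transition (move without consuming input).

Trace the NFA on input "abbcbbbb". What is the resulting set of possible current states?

∅

Start: ε-closure({s}) = {s, x}.
Read 'a': s→{t}, x→∅; now {t}.
Read 'b': t→∅; now ∅.
The set is empty and remains empty for the remaining 6 symbols.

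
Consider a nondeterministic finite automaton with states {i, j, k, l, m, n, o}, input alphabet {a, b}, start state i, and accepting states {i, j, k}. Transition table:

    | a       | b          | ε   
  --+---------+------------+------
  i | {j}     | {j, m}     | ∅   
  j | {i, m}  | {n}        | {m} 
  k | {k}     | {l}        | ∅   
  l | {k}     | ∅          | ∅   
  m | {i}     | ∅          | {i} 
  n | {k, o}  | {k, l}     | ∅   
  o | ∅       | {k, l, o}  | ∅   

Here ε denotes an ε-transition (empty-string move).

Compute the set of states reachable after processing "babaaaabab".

Start in {i}.
Read 'b': {i} → {i, j, m}.
Read 'a': {i, j, m} → {i, j, m}.
Read 'b': {i, j, m} → {i, j, m, n}.
Read 'a': {i, j, m, n} → {i, j, k, m, o}.
Read 'a': {i, j, k, m, o} → {i, j, k, m}.
Read 'a': {i, j, k, m} → {i, j, k, m}.
Read 'a': {i, j, k, m} → {i, j, k, m}.
Read 'b': {i, j, k, m} → {i, j, l, m, n}.
Read 'a': {i, j, l, m, n} → {i, j, k, m, o}.
Read 'b': {i, j, k, m, o} → {i, j, k, l, m, n, o}.

{i, j, k, l, m, n, o}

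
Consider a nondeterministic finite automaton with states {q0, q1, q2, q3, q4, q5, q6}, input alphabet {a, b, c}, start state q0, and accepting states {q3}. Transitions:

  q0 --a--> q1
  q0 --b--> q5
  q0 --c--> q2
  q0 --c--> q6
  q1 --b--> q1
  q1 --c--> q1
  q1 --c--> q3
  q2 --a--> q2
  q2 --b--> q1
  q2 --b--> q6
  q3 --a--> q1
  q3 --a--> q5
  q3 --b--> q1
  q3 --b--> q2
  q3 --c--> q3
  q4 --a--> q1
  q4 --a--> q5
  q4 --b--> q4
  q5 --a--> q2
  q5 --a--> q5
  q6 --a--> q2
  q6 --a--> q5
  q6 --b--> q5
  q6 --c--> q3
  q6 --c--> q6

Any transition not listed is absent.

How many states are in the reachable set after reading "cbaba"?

2

Start in {q0}.
Read 'c': q0→{q2, q6}; now {q2, q6}.
Read 'b': q2→{q1, q6}, q6→{q5}; now {q1, q5, q6}.
Read 'a': q1→∅, q5→{q2, q5}, q6→{q2, q5}; now {q2, q5}.
Read 'b': q2→{q1, q6}, q5→∅; now {q1, q6}.
Read 'a': q1→∅, q6→{q2, q5}; now {q2, q5}.
That set has 2 states.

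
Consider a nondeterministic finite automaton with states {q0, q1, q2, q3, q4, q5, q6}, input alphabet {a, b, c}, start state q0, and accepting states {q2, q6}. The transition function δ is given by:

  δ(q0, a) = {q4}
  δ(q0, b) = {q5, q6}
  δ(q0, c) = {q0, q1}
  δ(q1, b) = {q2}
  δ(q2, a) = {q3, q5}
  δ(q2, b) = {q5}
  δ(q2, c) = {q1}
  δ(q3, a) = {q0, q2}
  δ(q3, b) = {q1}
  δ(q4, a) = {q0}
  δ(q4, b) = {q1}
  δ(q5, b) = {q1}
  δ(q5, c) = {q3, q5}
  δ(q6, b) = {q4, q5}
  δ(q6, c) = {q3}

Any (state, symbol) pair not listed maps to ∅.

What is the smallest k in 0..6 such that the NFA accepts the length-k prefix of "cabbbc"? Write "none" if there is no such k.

4

Start in {q0}.
Read 'c': q0→{q0, q1}; now {q0, q1}.
Read 'a': q0→{q4}, q1→∅; now {q4}.
Read 'b': q4→{q1}; now {q1}.
Read 'b': q1→{q2}; now {q2}.
None of the earlier sets intersect F, but {q2} does.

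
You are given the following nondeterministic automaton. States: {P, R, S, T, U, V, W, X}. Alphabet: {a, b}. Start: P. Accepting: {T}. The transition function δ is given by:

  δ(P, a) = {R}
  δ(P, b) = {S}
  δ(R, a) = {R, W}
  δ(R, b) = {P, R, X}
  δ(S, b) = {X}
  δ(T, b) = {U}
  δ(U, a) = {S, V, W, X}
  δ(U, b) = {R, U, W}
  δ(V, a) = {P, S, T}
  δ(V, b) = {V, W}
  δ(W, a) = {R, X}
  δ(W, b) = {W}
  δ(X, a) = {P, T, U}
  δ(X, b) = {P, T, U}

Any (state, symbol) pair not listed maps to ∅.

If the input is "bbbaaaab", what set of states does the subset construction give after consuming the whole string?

Start in {P}.
Read 'b': P→{S}; now {S}.
Read 'b': S→{X}; now {X}.
Read 'b': X→{P, T, U}; now {P, T, U}.
Read 'a': P→{R}, T→∅, U→{S, V, W, X}; now {R, S, V, W, X}.
Read 'a': R→{R, W}, S→∅, V→{P, S, T}, W→{R, X}, X→{P, T, U}; now {P, R, S, T, U, W, X}.
Read 'a': P→{R}, R→{R, W}, S→∅, T→∅, U→{S, V, W, X}, W→{R, X}, X→{P, T, U}; now {P, R, S, T, U, V, W, X}.
Read 'a': P→{R}, R→{R, W}, S→∅, T→∅, U→{S, V, W, X}, V→{P, S, T}, W→{R, X}, X→{P, T, U}; now {P, R, S, T, U, V, W, X}.
Read 'b': P→{S}, R→{P, R, X}, S→{X}, T→{U}, U→{R, U, W}, V→{V, W}, W→{W}, X→{P, T, U}; now {P, R, S, T, U, V, W, X}.

{P, R, S, T, U, V, W, X}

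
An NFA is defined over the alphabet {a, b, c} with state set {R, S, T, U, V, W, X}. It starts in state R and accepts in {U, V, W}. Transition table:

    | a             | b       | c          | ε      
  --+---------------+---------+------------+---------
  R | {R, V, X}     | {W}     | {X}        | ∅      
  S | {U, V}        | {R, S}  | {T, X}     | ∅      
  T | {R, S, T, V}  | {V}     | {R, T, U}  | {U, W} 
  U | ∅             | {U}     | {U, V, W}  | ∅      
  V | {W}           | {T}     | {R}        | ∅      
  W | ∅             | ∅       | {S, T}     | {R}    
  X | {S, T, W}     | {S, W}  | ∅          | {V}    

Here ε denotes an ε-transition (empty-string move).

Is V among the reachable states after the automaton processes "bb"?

No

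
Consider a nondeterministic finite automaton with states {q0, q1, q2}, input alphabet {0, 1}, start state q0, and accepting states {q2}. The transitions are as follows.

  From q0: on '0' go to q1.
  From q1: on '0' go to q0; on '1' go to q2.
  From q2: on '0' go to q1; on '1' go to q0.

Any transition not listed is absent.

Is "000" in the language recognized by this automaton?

Start in {q0}.
Read '0': {q0} → {q1}.
Read '0': {q1} → {q0}.
Read '0': {q0} → {q1}.
The final set {q1} contains no accepting state.

No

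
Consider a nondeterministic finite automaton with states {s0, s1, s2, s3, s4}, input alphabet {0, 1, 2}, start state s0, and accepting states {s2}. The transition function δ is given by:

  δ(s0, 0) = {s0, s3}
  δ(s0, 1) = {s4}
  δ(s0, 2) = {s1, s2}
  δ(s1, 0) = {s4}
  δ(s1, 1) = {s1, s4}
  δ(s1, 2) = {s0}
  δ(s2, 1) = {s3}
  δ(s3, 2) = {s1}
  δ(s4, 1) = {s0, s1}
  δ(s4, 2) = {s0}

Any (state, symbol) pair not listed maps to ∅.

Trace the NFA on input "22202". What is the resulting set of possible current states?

{s0}

Start in {s0}.
Read '2': s0→{s1, s2}; now {s1, s2}.
Read '2': s1→{s0}, s2→∅; now {s0}.
Read '2': s0→{s1, s2}; now {s1, s2}.
Read '0': s1→{s4}, s2→∅; now {s4}.
Read '2': s4→{s0}; now {s0}.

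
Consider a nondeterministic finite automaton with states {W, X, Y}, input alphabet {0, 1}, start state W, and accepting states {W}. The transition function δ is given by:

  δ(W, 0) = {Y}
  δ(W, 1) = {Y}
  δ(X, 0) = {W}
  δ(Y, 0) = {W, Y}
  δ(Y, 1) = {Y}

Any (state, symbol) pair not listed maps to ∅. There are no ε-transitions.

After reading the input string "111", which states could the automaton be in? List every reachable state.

{Y}

Start in {W}.
Read '1': {W} → {Y}.
Read '1': {Y} → {Y}.
Read '1': {Y} → {Y}.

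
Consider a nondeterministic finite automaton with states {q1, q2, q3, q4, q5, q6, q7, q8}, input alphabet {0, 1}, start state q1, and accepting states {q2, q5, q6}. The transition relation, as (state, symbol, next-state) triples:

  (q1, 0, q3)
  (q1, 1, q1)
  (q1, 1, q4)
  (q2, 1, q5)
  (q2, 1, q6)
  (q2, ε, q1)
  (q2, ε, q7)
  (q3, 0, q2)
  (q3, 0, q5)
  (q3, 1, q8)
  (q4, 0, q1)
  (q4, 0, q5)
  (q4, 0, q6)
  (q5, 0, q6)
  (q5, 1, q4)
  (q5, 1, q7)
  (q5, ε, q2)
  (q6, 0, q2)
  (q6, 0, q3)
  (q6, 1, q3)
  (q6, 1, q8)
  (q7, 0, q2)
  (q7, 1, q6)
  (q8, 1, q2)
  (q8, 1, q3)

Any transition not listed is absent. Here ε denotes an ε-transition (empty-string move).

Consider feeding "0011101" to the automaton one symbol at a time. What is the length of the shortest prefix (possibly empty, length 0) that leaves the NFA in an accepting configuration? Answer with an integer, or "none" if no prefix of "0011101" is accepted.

2

Start in {q1}.
Read '0': q1→{q3}; now {q3}.
Read '0': q3→{q2, q5}; union {q2, q5}; ε-closure = {q1, q2, q5, q7}.
None of the earlier sets intersect F, but {q1, q2, q5, q7} does.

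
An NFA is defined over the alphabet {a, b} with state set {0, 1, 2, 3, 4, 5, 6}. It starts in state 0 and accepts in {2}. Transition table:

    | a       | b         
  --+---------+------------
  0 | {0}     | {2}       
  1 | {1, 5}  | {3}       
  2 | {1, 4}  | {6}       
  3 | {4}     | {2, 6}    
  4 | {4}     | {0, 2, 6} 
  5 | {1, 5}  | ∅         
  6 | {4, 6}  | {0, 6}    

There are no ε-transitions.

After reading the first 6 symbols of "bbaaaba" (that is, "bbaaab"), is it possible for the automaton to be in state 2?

Yes

Start in {0}.
Read 'b': 0→{2}; now {2}.
Read 'b': 2→{6}; now {6}.
Read 'a': 6→{4, 6}; now {4, 6}.
Read 'a': 4→{4}, 6→{4, 6}; now {4, 6}.
Read 'a': 4→{4}, 6→{4, 6}; now {4, 6}.
Read 'b': 4→{0, 2, 6}, 6→{0, 6}; now {0, 2, 6}.
State 2 is in {0, 2, 6}.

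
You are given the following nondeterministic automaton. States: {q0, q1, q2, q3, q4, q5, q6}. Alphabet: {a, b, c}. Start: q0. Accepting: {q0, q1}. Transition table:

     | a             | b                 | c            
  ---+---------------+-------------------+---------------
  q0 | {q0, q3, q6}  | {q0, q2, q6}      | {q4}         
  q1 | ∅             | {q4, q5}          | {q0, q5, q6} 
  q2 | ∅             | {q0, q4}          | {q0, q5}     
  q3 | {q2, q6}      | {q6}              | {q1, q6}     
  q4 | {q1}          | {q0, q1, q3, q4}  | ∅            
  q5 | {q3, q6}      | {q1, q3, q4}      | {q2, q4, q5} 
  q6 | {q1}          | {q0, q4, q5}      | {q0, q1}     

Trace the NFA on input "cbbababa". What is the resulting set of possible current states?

Start in {q0}.
Read 'c': q0→{q4}; now {q4}.
Read 'b': q4→{q0, q1, q3, q4}; now {q0, q1, q3, q4}.
Read 'b': q0→{q0, q2, q6}, q1→{q4, q5}, q3→{q6}, q4→{q0, q1, q3, q4}; now {q0, q1, q2, q3, q4, q5, q6}.
Read 'a': q0→{q0, q3, q6}, q1→∅, q2→∅, q3→{q2, q6}, q4→{q1}, q5→{q3, q6}, q6→{q1}; now {q0, q1, q2, q3, q6}.
Read 'b': q0→{q0, q2, q6}, q1→{q4, q5}, q2→{q0, q4}, q3→{q6}, q6→{q0, q4, q5}; now {q0, q2, q4, q5, q6}.
Read 'a': q0→{q0, q3, q6}, q2→∅, q4→{q1}, q5→{q3, q6}, q6→{q1}; now {q0, q1, q3, q6}.
Read 'b': q0→{q0, q2, q6}, q1→{q4, q5}, q3→{q6}, q6→{q0, q4, q5}; now {q0, q2, q4, q5, q6}.
Read 'a': q0→{q0, q3, q6}, q2→∅, q4→{q1}, q5→{q3, q6}, q6→{q1}; now {q0, q1, q3, q6}.

{q0, q1, q3, q6}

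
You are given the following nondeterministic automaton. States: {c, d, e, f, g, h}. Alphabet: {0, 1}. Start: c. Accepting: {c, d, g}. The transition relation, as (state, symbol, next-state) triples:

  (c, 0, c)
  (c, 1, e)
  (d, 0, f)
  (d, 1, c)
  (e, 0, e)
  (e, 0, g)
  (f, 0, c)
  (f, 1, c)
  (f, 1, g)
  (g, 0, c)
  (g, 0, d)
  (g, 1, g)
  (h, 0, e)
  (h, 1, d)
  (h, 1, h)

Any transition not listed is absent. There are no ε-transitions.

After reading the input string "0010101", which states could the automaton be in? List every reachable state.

Start in {c}.
Read '0': c→{c}; now {c}.
Read '0': c→{c}; now {c}.
Read '1': c→{e}; now {e}.
Read '0': e→{e, g}; now {e, g}.
Read '1': e→∅, g→{g}; now {g}.
Read '0': g→{c, d}; now {c, d}.
Read '1': c→{e}, d→{c}; now {c, e}.

{c, e}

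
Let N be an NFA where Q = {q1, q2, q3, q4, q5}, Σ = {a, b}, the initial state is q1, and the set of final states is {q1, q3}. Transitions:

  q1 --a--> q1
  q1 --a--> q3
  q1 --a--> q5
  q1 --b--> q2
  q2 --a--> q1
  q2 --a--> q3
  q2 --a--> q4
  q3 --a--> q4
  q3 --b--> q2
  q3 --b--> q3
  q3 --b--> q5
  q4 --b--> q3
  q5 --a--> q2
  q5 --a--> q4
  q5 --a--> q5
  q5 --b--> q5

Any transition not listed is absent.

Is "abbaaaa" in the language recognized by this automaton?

Start in {q1}.
Read 'a': q1→{q1, q3, q5}; now {q1, q3, q5}.
Read 'b': q1→{q2}, q3→{q2, q3, q5}, q5→{q5}; now {q2, q3, q5}.
Read 'b': q2→∅, q3→{q2, q3, q5}, q5→{q5}; now {q2, q3, q5}.
Read 'a': q2→{q1, q3, q4}, q3→{q4}, q5→{q2, q4, q5}; now {q1, q2, q3, q4, q5}.
Read 'a': q1→{q1, q3, q5}, q2→{q1, q3, q4}, q3→{q4}, q4→∅, q5→{q2, q4, q5}; now {q1, q2, q3, q4, q5}.
Read 'a': q1→{q1, q3, q5}, q2→{q1, q3, q4}, q3→{q4}, q4→∅, q5→{q2, q4, q5}; now {q1, q2, q3, q4, q5}.
Read 'a': q1→{q1, q3, q5}, q2→{q1, q3, q4}, q3→{q4}, q4→∅, q5→{q2, q4, q5}; now {q1, q2, q3, q4, q5}.
The final set {q1, q2, q3, q4, q5} contains the accepting states q1, q3.

Yes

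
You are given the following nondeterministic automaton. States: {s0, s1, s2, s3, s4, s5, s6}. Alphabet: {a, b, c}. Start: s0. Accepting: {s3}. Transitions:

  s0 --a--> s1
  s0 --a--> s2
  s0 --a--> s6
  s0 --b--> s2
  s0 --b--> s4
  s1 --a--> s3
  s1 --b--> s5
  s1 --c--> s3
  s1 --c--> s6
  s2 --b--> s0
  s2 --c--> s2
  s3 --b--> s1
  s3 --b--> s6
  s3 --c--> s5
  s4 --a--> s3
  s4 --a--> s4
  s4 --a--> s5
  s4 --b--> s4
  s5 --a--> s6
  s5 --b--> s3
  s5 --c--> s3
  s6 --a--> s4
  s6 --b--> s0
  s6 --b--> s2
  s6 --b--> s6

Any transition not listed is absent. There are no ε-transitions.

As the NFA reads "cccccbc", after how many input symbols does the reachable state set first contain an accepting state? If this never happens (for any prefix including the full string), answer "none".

none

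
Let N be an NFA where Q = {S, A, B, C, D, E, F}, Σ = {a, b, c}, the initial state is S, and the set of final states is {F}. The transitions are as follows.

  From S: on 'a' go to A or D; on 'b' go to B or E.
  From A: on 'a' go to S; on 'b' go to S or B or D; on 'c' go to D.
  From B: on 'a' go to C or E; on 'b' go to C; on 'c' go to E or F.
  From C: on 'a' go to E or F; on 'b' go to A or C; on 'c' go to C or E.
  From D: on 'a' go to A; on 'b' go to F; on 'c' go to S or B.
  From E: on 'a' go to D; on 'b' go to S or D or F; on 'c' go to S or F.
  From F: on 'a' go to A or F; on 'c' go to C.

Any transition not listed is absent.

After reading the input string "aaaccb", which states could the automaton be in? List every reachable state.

{S, B, C, D, E, F}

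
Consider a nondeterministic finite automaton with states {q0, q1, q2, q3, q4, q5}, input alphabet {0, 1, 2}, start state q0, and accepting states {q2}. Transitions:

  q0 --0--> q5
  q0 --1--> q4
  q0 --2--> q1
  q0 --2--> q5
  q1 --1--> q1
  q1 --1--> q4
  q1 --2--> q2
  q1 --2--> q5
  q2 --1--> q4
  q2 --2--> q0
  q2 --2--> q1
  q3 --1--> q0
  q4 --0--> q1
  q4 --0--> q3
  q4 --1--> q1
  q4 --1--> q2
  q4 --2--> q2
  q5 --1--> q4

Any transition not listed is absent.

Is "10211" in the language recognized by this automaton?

Start in {q0}.
Read '1': {q0} → {q4}.
Read '0': {q4} → {q1, q3}.
Read '2': {q1, q3} → {q2, q5}.
Read '1': {q2, q5} → {q4}.
Read '1': {q4} → {q1, q2}.
The final set {q1, q2} contains the accepting state q2.

Yes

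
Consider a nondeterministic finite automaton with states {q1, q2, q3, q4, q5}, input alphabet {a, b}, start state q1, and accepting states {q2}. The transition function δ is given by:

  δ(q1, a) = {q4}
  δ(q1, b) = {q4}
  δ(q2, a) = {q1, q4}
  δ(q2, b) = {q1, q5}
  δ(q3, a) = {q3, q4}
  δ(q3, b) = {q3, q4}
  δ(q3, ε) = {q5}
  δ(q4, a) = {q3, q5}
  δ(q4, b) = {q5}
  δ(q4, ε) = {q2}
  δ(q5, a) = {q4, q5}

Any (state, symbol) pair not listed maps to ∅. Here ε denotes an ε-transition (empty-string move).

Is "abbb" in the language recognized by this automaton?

No

Start in {q1}.
Read 'a': {q1} → {q2, q4}.
Read 'b': {q2, q4} → {q1, q5}.
Read 'b': {q1, q5} → {q2, q4}.
Read 'b': {q2, q4} → {q1, q5}.
The final set {q1, q5} contains no accepting state.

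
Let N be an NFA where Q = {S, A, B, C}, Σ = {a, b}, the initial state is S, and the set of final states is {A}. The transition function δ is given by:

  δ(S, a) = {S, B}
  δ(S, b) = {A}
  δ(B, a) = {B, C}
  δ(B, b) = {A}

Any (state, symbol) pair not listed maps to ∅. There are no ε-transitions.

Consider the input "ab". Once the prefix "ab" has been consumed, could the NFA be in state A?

Start in {S}.
Read 'a': {S} → {S, B}.
Read 'b': {S, B} → {A}.
State A is in {A}.

Yes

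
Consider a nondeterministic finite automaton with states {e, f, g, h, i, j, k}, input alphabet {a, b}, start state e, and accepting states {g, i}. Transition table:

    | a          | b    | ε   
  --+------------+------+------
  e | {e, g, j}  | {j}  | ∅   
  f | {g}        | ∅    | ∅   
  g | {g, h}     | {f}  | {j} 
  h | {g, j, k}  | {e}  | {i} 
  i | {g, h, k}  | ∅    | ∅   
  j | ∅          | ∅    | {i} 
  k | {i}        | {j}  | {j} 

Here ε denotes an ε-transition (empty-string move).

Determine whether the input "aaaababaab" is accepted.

Start in {e}.
Read 'a': e→{e, g, j}; union {e, g, j}; ε-closure = {e, g, i, j}.
Read 'a': e→{e, g, j}, g→{g, h}, i→{g, h, k}, j→∅; union {e, g, h, j, k}; ε-closure = {e, g, h, i, j, k}.
Read 'a': e→{e, g, j}, g→{g, h}, h→{g, j, k}, i→{g, h, k}, j→∅, k→{i}; now {e, g, h, i, j, k}.
Read 'a': e→{e, g, j}, g→{g, h}, h→{g, j, k}, i→{g, h, k}, j→∅, k→{i}; now {e, g, h, i, j, k}.
Read 'b': e→{j}, g→{f}, h→{e}, i→∅, j→∅, k→{j}; union {e, f, j}; ε-closure = {e, f, i, j}.
Read 'a': e→{e, g, j}, f→{g}, i→{g, h, k}, j→∅; union {e, g, h, j, k}; ε-closure = {e, g, h, i, j, k}.
Read 'b': e→{j}, g→{f}, h→{e}, i→∅, j→∅, k→{j}; union {e, f, j}; ε-closure = {e, f, i, j}.
Read 'a': e→{e, g, j}, f→{g}, i→{g, h, k}, j→∅; union {e, g, h, j, k}; ε-closure = {e, g, h, i, j, k}.
Read 'a': e→{e, g, j}, g→{g, h}, h→{g, j, k}, i→{g, h, k}, j→∅, k→{i}; now {e, g, h, i, j, k}.
Read 'b': e→{j}, g→{f}, h→{e}, i→∅, j→∅, k→{j}; union {e, f, j}; ε-closure = {e, f, i, j}.
The final set {e, f, i, j} contains the accepting state i.

Yes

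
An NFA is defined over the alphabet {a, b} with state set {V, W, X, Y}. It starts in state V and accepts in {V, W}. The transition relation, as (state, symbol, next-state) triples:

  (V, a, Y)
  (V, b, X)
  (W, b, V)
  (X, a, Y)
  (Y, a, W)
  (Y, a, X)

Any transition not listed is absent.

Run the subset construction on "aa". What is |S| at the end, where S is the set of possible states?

Start in {V}.
Read 'a': {V} → {Y}.
Read 'a': {Y} → {W, X}.
That set has 2 states.

2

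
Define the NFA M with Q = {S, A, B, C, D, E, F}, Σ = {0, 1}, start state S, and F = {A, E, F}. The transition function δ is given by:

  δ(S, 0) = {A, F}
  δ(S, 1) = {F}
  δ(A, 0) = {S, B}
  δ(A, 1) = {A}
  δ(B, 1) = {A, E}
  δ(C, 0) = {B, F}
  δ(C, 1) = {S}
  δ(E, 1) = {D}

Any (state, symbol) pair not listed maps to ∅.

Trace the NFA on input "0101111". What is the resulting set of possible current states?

{A}

Start in {S}.
Read '0': S→{A, F}; now {A, F}.
Read '1': A→{A}, F→∅; now {A}.
Read '0': A→{S, B}; now {S, B}.
Read '1': S→{F}, B→{A, E}; now {A, E, F}.
Read '1': A→{A}, E→{D}, F→∅; now {A, D}.
Read '1': A→{A}, D→∅; now {A}.
Read '1': A→{A}; now {A}.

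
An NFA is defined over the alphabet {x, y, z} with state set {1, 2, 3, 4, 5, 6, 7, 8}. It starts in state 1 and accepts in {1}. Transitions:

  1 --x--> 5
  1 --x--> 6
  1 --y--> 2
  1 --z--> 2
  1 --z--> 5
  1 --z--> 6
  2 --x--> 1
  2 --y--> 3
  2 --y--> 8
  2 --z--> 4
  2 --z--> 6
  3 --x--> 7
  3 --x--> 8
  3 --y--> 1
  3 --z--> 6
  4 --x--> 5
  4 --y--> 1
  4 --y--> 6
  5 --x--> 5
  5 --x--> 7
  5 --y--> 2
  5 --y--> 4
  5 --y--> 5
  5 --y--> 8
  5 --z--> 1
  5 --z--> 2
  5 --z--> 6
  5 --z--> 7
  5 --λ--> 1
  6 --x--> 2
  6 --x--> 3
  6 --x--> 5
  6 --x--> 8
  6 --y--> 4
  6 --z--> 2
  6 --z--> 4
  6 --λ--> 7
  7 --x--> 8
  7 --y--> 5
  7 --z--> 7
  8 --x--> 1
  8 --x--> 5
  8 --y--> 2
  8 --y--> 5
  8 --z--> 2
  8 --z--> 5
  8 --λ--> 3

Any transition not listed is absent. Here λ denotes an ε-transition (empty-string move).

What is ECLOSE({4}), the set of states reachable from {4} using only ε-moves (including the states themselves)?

{4}

Begin with {4}.
No ε-moves leave this set, so the closure equals the set itself.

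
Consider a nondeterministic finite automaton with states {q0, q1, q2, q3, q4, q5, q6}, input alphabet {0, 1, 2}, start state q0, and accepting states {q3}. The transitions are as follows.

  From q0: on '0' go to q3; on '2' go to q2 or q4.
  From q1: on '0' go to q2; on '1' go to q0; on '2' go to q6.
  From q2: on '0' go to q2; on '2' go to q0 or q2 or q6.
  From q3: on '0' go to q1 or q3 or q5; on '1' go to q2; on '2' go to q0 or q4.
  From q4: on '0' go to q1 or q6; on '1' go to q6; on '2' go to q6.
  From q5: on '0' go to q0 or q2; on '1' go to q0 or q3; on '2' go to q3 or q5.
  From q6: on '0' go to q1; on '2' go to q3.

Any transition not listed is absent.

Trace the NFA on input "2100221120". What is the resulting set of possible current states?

Start in {q0}.
Read '2': {q0} → {q2, q4}.
Read '1': {q2, q4} → {q6}.
Read '0': {q6} → {q1}.
Read '0': {q1} → {q2}.
Read '2': {q2} → {q0, q2, q6}.
Read '2': {q0, q2, q6} → {q0, q2, q3, q4, q6}.
Read '1': {q0, q2, q3, q4, q6} → {q2, q6}.
Read '1': {q2, q6} → ∅.
The set is empty and remains empty for the remaining 2 symbols.

∅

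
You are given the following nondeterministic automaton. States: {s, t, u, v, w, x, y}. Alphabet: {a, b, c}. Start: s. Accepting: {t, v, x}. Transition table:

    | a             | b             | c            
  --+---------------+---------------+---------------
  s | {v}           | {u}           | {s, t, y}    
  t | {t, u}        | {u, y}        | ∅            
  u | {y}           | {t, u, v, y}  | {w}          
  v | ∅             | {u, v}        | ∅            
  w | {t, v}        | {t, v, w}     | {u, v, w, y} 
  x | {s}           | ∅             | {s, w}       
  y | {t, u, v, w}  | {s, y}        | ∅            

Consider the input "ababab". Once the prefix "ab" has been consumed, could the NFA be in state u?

Yes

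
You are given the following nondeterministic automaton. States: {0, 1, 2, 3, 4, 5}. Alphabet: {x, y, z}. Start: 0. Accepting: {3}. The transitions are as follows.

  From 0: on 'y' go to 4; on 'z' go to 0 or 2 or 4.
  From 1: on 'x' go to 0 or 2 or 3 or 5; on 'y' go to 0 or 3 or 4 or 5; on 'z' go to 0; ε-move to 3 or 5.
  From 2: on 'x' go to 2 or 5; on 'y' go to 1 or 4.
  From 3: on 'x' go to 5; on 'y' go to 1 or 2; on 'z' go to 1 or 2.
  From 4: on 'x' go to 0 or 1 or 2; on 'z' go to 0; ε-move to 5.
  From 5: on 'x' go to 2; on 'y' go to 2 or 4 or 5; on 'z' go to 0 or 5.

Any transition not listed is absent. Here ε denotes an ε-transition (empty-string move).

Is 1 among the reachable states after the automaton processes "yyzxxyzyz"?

Yes

Start in {0}.
Read 'y': 0→{4}; union {4}; ε-closure = {4, 5}.
Read 'y': 4→∅, 5→{2, 4, 5}; now {2, 4, 5}.
Read 'z': 2→∅, 4→{0}, 5→{0, 5}; now {0, 5}.
Read 'x': 0→∅, 5→{2}; now {2}.
Read 'x': 2→{2, 5}; now {2, 5}.
Read 'y': 2→{1, 4}, 5→{2, 4, 5}; union {1, 2, 4, 5}; ε-closure = {1, 2, 3, 4, 5}.
Read 'z': 1→{0}, 2→∅, 3→{1, 2}, 4→{0}, 5→{0, 5}; union {0, 1, 2, 5}; ε-closure = {0, 1, 2, 3, 5}.
Read 'y': 0→{4}, 1→{0, 3, 4, 5}, 2→{1, 4}, 3→{1, 2}, 5→{2, 4, 5}; now {0, 1, 2, 3, 4, 5}.
Read 'z': 0→{0, 2, 4}, 1→{0}, 2→∅, 3→{1, 2}, 4→{0}, 5→{0, 5}; union {0, 1, 2, 4, 5}; ε-closure = {0, 1, 2, 3, 4, 5}.
State 1 is in {0, 1, 2, 3, 4, 5}.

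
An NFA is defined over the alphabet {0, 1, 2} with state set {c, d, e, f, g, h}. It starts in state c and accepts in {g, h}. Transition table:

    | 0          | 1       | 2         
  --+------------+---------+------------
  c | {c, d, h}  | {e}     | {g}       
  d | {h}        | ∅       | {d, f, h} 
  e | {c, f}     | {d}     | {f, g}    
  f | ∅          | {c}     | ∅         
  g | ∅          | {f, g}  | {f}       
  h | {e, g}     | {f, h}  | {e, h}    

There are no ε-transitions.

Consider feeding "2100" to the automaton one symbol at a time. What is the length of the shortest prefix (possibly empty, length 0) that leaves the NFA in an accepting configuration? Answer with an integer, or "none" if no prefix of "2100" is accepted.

1

Start in {c}.
Read '2': c→{g}; now {g}.
None of the earlier sets intersect F, but {g} does.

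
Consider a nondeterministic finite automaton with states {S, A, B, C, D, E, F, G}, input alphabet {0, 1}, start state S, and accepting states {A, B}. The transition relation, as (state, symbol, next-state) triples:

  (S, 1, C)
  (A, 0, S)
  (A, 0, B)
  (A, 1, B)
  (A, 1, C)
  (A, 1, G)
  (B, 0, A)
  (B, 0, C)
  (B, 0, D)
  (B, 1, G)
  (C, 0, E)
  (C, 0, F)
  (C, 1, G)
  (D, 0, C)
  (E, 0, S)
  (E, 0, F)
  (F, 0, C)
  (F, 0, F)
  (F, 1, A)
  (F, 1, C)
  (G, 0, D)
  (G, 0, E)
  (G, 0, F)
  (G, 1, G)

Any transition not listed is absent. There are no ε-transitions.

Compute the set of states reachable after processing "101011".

Start in {S}.
Read '1': S→{C}; now {C}.
Read '0': C→{E, F}; now {E, F}.
Read '1': E→∅, F→{A, C}; now {A, C}.
Read '0': A→{S, B}, C→{E, F}; now {S, B, E, F}.
Read '1': S→{C}, B→{G}, E→∅, F→{A, C}; now {A, C, G}.
Read '1': A→{B, C, G}, C→{G}, G→{G}; now {B, C, G}.

{B, C, G}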